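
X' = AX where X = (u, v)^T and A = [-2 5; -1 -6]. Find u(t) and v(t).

Coefficient matrix A = [[-2, 5], [-1, -6]].
Characteristic polynomial det(A - λI) = λ^2 + 8λ + 17 = 0.
Eigenvalues λ = -4 ± i (complex conjugate pair).
For λ=-4+i: an eigenvector is (1,0) - i(2,-1) = (1 - 2i, 0 + i).
A real fundamental pair from Re and Im of e^((-4+i)t)v: X_1 = e^(-4t)(cos(t)·(1,0) + sin(t)·(2,-1)), X_2 = e^(-4t)(sin(t)·(1,0) - cos(t)·(2,-1)).
General solution: C_1X_1 + C_2X_2.

u(t) = 2C_1e^(-4t)sin(t) + C_1e^(-4t)cos(t) + C_2e^(-4t)sin(t) - 2C_2e^(-4t)cos(t), v(t) = -C_1e^(-4t)sin(t) + C_2e^(-4t)cos(t)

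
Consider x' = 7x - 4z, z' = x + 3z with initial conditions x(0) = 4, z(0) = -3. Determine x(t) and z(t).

Coefficient matrix A = [[7, -4], [1, 3]].
Characteristic polynomial det(A - λI) = λ^2 - 10λ + 25 = 0.
Single eigenvalue λ = 5 with algebraic multiplicity 2.
Eigenvector v = (2,1); generalized eigenvector w with (A-λI)w=v is (-3,-2).
General solution: e^(5t)[K_1·v + K_2·(t·v + w)].
Applying x(0)=4, z(0)=-3 gives K_1=17, K_2=10.

x(t) = 20te^(5t) + 4e^(5t), z(t) = 10te^(5t) - 3e^(5t)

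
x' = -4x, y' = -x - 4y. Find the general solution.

Coefficient matrix A = [[-4, 0], [-1, -4]].
Characteristic polynomial det(A - λI) = λ^2 + 8λ + 16 = 0.
Single eigenvalue λ = -4 with algebraic multiplicity 2.
Eigenvector v = (0,1); generalized eigenvector w with (A-λI)w=v is (-1,-1).
General solution: e^(-4t)[K_1·v + K_2·(t·v + w)].

x(t) = -K_2e^(-4t), y(t) = K_1e^(-4t) + K_2te^(-4t) - K_2e^(-4t)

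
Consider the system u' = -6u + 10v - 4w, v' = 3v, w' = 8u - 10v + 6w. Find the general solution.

Coefficient matrix A = [[-6, 10, -4], [0, 3, 0], [8, -10, 6]].
det(A - λI) = 0 gives eigenvalues λ = 3, -2, 2.
For λ=3: eigenvector (2,1,-2).
For λ=-2: eigenvector (1,0,-1).
For λ=2: eigenvector (-1,0,2).
General solution: c_1e^(3t)(2,1,-2) + c_2e^(-2t)(1,0,-1) + c_3e^(2t)(-1,0,2).

u(t) = 2c_1e^(3t) + c_2e^(-2t) - c_3e^(2t), v(t) = c_1e^(3t), w(t) = -2c_1e^(3t) - c_2e^(-2t) + 2c_3e^(2t)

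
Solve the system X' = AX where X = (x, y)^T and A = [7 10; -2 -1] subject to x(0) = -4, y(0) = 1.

Coefficient matrix A = [[7, 10], [-2, -1]].
Characteristic polynomial det(A - λI) = λ^2 - 6λ + 13 = 0.
Eigenvalues λ = 3 ± 2i (complex conjugate pair).
For λ=3+2i: an eigenvector is (-1,0) - i(-2,1) = (-1 + 2i, 0 - i).
A real fundamental pair from Re and Im of e^((3+2i)t)v: X_1 = e^(3t)(cos(2t)·(-1,0) + sin(2t)·(-2,1)), X_2 = e^(3t)(sin(2t)·(-1,0) - cos(2t)·(-2,1)).
General solution: c_1X_1 + c_2X_2.
Applying x(0)=-4, y(0)=1 gives c_1=2, c_2=-1.

x(t) = -3e^(3t)sin(2t) - 4e^(3t)cos(2t), y(t) = 2e^(3t)sin(2t) + e^(3t)cos(2t)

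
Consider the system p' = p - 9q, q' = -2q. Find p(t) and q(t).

Coefficient matrix A = [[1, -9], [0, -2]].
Characteristic polynomial det(A - λI) = λ^2 + λ - 2 = 0.
Eigenvalues λ = -2, 1.
For λ=-2: (A-λI) row 1 is [3, -9], so an eigenvector is (-3, -1).
For λ=1: (A-λI) row 1 is [0, -9], so an eigenvector is (-1, 0).
General solution: K_1e^(-2t)(-3,-1) + K_2e^(t)(-1,0).

p(t) = -3K_1e^(-2t) - K_2e^(t), q(t) = -K_1e^(-2t)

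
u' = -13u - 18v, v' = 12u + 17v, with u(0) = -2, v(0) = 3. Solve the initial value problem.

Coefficient matrix A = [[-13, -18], [12, 17]].
Characteristic polynomial det(A - λI) = λ^2 - 4λ - 5 = 0.
Eigenvalues λ = 5, -1.
For λ=5: (A-λI) row 1 is [-18, -18], so an eigenvector is (1, -1).
For λ=-1: (A-λI) row 1 is [-12, -18], so an eigenvector is (3, -2).
General solution: c_1e^(5t)(1,-1) + c_2e^(-t)(3,-2).
Applying u(0)=-2, v(0)=3 gives c_1=-5, c_2=1.

u(t) = -5e^(5t) + 3e^(-t), v(t) = 5e^(5t) - 2e^(-t)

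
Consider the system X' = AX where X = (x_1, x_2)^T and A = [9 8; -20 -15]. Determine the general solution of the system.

Coefficient matrix A = [[9, 8], [-20, -15]].
Characteristic polynomial det(A - λI) = λ^2 + 6λ + 25 = 0.
Eigenvalues λ = -3 ± 4i (complex conjugate pair).
For λ=-3+4i: an eigenvector is (1,-1) - i(1,-2) = (1 - i, -1 + 2i).
A real fundamental pair from Re and Im of e^((-3+4i)t)v: X_1 = e^(-3t)(cos(4t)·(1,-1) + sin(4t)·(1,-2)), X_2 = e^(-3t)(sin(4t)·(1,-1) - cos(4t)·(1,-2)).
General solution: C_1X_1 + C_2X_2.

x_1(t) = C_1e^(-3t)sin(4t) + C_1e^(-3t)cos(4t) + C_2e^(-3t)sin(4t) - C_2e^(-3t)cos(4t), x_2(t) = -2C_1e^(-3t)sin(4t) - C_1e^(-3t)cos(4t) - C_2e^(-3t)sin(4t) + 2C_2e^(-3t)cos(4t)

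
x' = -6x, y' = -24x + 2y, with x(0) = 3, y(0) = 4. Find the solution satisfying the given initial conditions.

x(t) = 3e^(-6t), y(t) = -5e^(2t) + 9e^(-6t)

Coefficient matrix A = [[-6, 0], [-24, 2]].
Characteristic polynomial det(A - λI) = λ^2 + 4λ - 12 = 0.
Eigenvalues λ = -6, 2.
For λ=-6: (A-λI) row 2 is [-24, 8], so an eigenvector is (1, 3).
For λ=2: (A-λI) row 1 is [-8, 0], so an eigenvector is (0, -1).
General solution: C_1e^(-6t)(1,3) + C_2e^(2t)(0,-1).
Applying x(0)=3, y(0)=4 gives C_1=3, C_2=5.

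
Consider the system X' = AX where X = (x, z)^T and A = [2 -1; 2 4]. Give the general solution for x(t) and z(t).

x(t) = -c_1e^(3t)cos(t) - c_2e^(3t)sin(t), z(t) = -c_1e^(3t)sin(t) + c_1e^(3t)cos(t) + c_2e^(3t)sin(t) + c_2e^(3t)cos(t)

Coefficient matrix A = [[2, -1], [2, 4]].
Characteristic polynomial det(A - λI) = λ^2 - 6λ + 10 = 0.
Eigenvalues λ = 3 ± i (complex conjugate pair).
For λ=3+i: an eigenvector is (-1,1) - i(0,-1) = (-1, 1 + i).
A real fundamental pair from Re and Im of e^((3+i)t)v: X_1 = e^(3t)(cos(t)·(-1,1) + sin(t)·(0,-1)), X_2 = e^(3t)(sin(t)·(-1,1) - cos(t)·(0,-1)).
General solution: c_1X_1 + c_2X_2.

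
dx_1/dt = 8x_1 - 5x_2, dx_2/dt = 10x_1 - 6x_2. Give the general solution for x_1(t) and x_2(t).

x_1(t) = C_1e^(t)sin(t) - 2C_1e^(t)cos(t) - 2C_2e^(t)sin(t) - C_2e^(t)cos(t), x_2(t) = C_1e^(t)sin(t) - 3C_1e^(t)cos(t) - 3C_2e^(t)sin(t) - C_2e^(t)cos(t)

Coefficient matrix A = [[8, -5], [10, -6]].
Characteristic polynomial det(A - λI) = λ^2 - 2λ + 2 = 0.
Eigenvalues λ = 1 ± i (complex conjugate pair).
For λ=1+i: an eigenvector is (-2,-3) - i(1,1) = (-2 - i, -3 - i).
A real fundamental pair from Re and Im of e^((1+i)t)v: X_1 = e^(t)(cos(t)·(-2,-3) + sin(t)·(1,1)), X_2 = e^(t)(sin(t)·(-2,-3) - cos(t)·(1,1)).
General solution: C_1X_1 + C_2X_2.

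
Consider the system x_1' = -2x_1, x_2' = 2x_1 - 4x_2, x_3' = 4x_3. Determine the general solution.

x_1(t) = c_2e^(-2t), x_2(t) = c_1e^(-4t) + c_2e^(-2t), x_3(t) = c_3e^(4t)

Coefficient matrix A = [[-2, 0, 0], [2, -4, 0], [0, 0, 4]].
det(A - λI) = 0 gives eigenvalues λ = -4, -2, 4.
For λ=-4: eigenvector (0,1,0).
For λ=-2: eigenvector (1,1,0).
For λ=4: eigenvector (0,0,1).
General solution: c_1e^(-4t)(0,1,0) + c_2e^(-2t)(1,1,0) + c_3e^(4t)(0,0,1).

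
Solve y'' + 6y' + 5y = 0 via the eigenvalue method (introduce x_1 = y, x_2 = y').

Let x_1 = y, x_2 = y'. Then x_1' = x_2 and x_2' = -5x_1 - 6x_2.
A = [[0,1],[-5,-6]]; det(A-λI) = λ^2 + 6λ + 5.
Eigenvalues λ = -1, -5 with eigenvectors (1,-1), (1,-5).

y(t) = K_1e^(-t) + K_2e^(-5t)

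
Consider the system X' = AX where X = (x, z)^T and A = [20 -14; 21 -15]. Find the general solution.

x(t) = -K_1e^(6t) - 2K_2e^(-t), z(t) = -K_1e^(6t) - 3K_2e^(-t)

Coefficient matrix A = [[20, -14], [21, -15]].
Characteristic polynomial det(A - λI) = λ^2 - 5λ - 6 = 0.
Eigenvalues λ = 6, -1.
For λ=6: (A-λI) row 1 is [14, -14], so an eigenvector is (-1, -1).
For λ=-1: (A-λI) row 1 is [21, -14], so an eigenvector is (-2, -3).
General solution: K_1e^(6t)(-1,-1) + K_2e^(-t)(-2,-3).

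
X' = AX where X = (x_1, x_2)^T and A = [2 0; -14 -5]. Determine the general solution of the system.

x_1(t) = K_1e^(2t), x_2(t) = -2K_1e^(2t) - K_2e^(-5t)

Coefficient matrix A = [[2, 0], [-14, -5]].
Characteristic polynomial det(A - λI) = λ^2 + 3λ - 10 = 0.
Eigenvalues λ = 2, -5.
For λ=2: (A-λI) row 2 is [-14, -7], so an eigenvector is (1, -2).
For λ=-5: (A-λI) row 1 is [7, 0], so an eigenvector is (0, -1).
General solution: K_1e^(2t)(1,-2) + K_2e^(-5t)(0,-1).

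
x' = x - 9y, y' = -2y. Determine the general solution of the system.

x(t) = -C_1e^(t) + 3C_2e^(-2t), y(t) = C_2e^(-2t)

Coefficient matrix A = [[1, -9], [0, -2]].
Characteristic polynomial det(A - λI) = λ^2 + λ - 2 = 0.
Eigenvalues λ = 1, -2.
For λ=1: (A-λI) row 1 is [0, -9], so an eigenvector is (-1, 0).
For λ=-2: (A-λI) row 1 is [3, -9], so an eigenvector is (3, 1).
General solution: C_1e^(t)(-1,0) + C_2e^(-2t)(3,1).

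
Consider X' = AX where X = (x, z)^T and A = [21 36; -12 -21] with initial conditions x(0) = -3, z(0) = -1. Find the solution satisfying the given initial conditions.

Coefficient matrix A = [[21, 36], [-12, -21]].
Characteristic polynomial det(A - λI) = λ^2 - 9 = 0.
Eigenvalues λ = 3, -3.
For λ=3: (A-λI) row 1 is [18, 36], so an eigenvector is (2, -1).
For λ=-3: (A-λI) row 1 is [24, 36], so an eigenvector is (3, -2).
General solution: K_1e^(3t)(2,-1) + K_2e^(-3t)(3,-2).
Applying x(0)=-3, z(0)=-1 gives K_1=-9, K_2=5.

x(t) = -18e^(3t) + 15e^(-3t), z(t) = 9e^(3t) - 10e^(-3t)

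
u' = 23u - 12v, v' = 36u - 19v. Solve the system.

u(t) = 2C_1e^(5t) + C_2e^(-t), v(t) = 3C_1e^(5t) + 2C_2e^(-t)

Coefficient matrix A = [[23, -12], [36, -19]].
Characteristic polynomial det(A - λI) = λ^2 - 4λ - 5 = 0.
Eigenvalues λ = 5, -1.
For λ=5: (A-λI) row 1 is [18, -12], so an eigenvector is (2, 3).
For λ=-1: (A-λI) row 1 is [24, -12], so an eigenvector is (1, 2).
General solution: C_1e^(5t)(2,3) + C_2e^(-t)(1,2).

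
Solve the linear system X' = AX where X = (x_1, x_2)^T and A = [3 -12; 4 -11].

x_1(t) = -3C_1e^(-5t) + 2C_2e^(-3t), x_2(t) = -2C_1e^(-5t) + C_2e^(-3t)

Coefficient matrix A = [[3, -12], [4, -11]].
Characteristic polynomial det(A - λI) = λ^2 + 8λ + 15 = 0.
Eigenvalues λ = -5, -3.
For λ=-5: (A-λI) row 1 is [8, -12], so an eigenvector is (-3, -2).
For λ=-3: (A-λI) row 1 is [6, -12], so an eigenvector is (2, 1).
General solution: C_1e^(-5t)(-3,-2) + C_2e^(-3t)(2,1).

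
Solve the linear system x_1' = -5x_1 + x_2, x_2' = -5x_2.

x_1(t) = K_1e^(-5t) + K_2te^(-5t) + 3K_2e^(-5t), x_2(t) = K_2e^(-5t)

Coefficient matrix A = [[-5, 1], [0, -5]].
Characteristic polynomial det(A - λI) = λ^2 + 10λ + 25 = 0.
Single eigenvalue λ = -5 with algebraic multiplicity 2.
Eigenvector v = (1,0); generalized eigenvector w with (A-λI)w=v is (3,1).
General solution: e^(-5t)[K_1·v + K_2·(t·v + w)].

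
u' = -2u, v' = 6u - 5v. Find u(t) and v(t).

Coefficient matrix A = [[-2, 0], [6, -5]].
Characteristic polynomial det(A - λI) = λ^2 + 7λ + 10 = 0.
Eigenvalues λ = -2, -5.
For λ=-2: (A-λI) row 2 is [6, -3], so an eigenvector is (-1, -2).
For λ=-5: (A-λI) row 1 is [3, 0], so an eigenvector is (0, -1).
General solution: K_1e^(-2t)(-1,-2) + K_2e^(-5t)(0,-1).

u(t) = -K_1e^(-2t), v(t) = -2K_1e^(-2t) - K_2e^(-5t)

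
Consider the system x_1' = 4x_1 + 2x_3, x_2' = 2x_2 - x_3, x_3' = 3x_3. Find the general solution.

x_1(t) = C_2e^(4t) - 2C_3e^(3t), x_2(t) = C_1e^(2t) - C_3e^(3t), x_3(t) = C_3e^(3t)

Coefficient matrix A = [[4, 0, 2], [0, 2, -1], [0, 0, 3]].
det(A - λI) = 0 gives eigenvalues λ = 2, 4, 3.
For λ=2: eigenvector (0,1,0).
For λ=4: eigenvector (1,0,0).
For λ=3: eigenvector (-2,-1,1).
General solution: C_1e^(2t)(0,1,0) + C_2e^(4t)(1,0,0) + C_3e^(3t)(-2,-1,1).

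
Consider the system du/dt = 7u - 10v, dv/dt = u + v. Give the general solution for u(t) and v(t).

Coefficient matrix A = [[7, -10], [1, 1]].
Characteristic polynomial det(A - λI) = λ^2 - 8λ + 17 = 0.
Eigenvalues λ = 4 ± i (complex conjugate pair).
For λ=4+i: an eigenvector is (1,0) - i(3,1) = (1 - 3i, 0 - i).
A real fundamental pair from Re and Im of e^((4+i)t)v: X_1 = e^(4t)(cos(t)·(1,0) + sin(t)·(3,1)), X_2 = e^(4t)(sin(t)·(1,0) - cos(t)·(3,1)).
General solution: C_1X_1 + C_2X_2.

u(t) = 3C_1e^(4t)sin(t) + C_1e^(4t)cos(t) + C_2e^(4t)sin(t) - 3C_2e^(4t)cos(t), v(t) = C_1e^(4t)sin(t) - C_2e^(4t)cos(t)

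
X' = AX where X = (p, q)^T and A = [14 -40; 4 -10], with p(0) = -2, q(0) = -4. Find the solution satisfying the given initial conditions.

p(t) = 34e^(2t)sin(4t) - 2e^(2t)cos(4t), q(t) = 10e^(2t)sin(4t) - 4e^(2t)cos(4t)

Coefficient matrix A = [[14, -40], [4, -10]].
Characteristic polynomial det(A - λI) = λ^2 - 4λ + 20 = 0.
Eigenvalues λ = 2 ± 4i (complex conjugate pair).
For λ=2+4i: an eigenvector is (1,0) - i(3,1) = (1 - 3i, 0 - i).
A real fundamental pair from Re and Im of e^((2+4i)t)v: X_1 = e^(2t)(cos(4t)·(1,0) + sin(4t)·(3,1)), X_2 = e^(2t)(sin(4t)·(1,0) - cos(4t)·(3,1)).
General solution: K_1X_1 + K_2X_2.
Applying p(0)=-2, q(0)=-4 gives K_1=10, K_2=4.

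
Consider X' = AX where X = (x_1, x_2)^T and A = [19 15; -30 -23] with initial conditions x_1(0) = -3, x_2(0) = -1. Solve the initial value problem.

x_1(t) = -26e^(-2t)sin(3t) - 3e^(-2t)cos(3t), x_2(t) = 37e^(-2t)sin(3t) - e^(-2t)cos(3t)

Coefficient matrix A = [[19, 15], [-30, -23]].
Characteristic polynomial det(A - λI) = λ^2 + 4λ + 13 = 0.
Eigenvalues λ = -2 ± 3i (complex conjugate pair).
For λ=-2+3i: an eigenvector is (1,-1) - i(2,-3) = (1 - 2i, -1 + 3i).
A real fundamental pair from Re and Im of e^((-2+3i)t)v: X_1 = e^(-2t)(cos(3t)·(1,-1) + sin(3t)·(2,-3)), X_2 = e^(-2t)(sin(3t)·(1,-1) - cos(3t)·(2,-3)).
General solution: C_1X_1 + C_2X_2.
Applying x_1(0)=-3, x_2(0)=-1 gives C_1=-11, C_2=-4.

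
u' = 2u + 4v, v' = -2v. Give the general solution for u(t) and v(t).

u(t) = -c_1e^(-2t) - c_2e^(2t), v(t) = c_1e^(-2t)

Coefficient matrix A = [[2, 4], [0, -2]].
Characteristic polynomial det(A - λI) = λ^2 - 4 = 0.
Eigenvalues λ = -2, 2.
For λ=-2: (A-λI) row 1 is [4, 4], so an eigenvector is (-1, 1).
For λ=2: (A-λI) row 1 is [0, 4], so an eigenvector is (-1, 0).
General solution: c_1e^(-2t)(-1,1) + c_2e^(2t)(-1,0).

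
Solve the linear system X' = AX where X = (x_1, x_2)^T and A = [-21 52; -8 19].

Coefficient matrix A = [[-21, 52], [-8, 19]].
Characteristic polynomial det(A - λI) = λ^2 + 2λ + 17 = 0.
Eigenvalues λ = -1 ± 4i (complex conjugate pair).
For λ=-1+4i: an eigenvector is (3,1) - i(-2,-1) = (3 + 2i, 1 + i).
A real fundamental pair from Re and Im of e^((-1+4i)t)v: X_1 = e^(-t)(cos(4t)·(3,1) + sin(4t)·(-2,-1)), X_2 = e^(-t)(sin(4t)·(3,1) - cos(4t)·(-2,-1)).
General solution: c_1X_1 + c_2X_2.

x_1(t) = -2c_1e^(-t)sin(4t) + 3c_1e^(-t)cos(4t) + 3c_2e^(-t)sin(4t) + 2c_2e^(-t)cos(4t), x_2(t) = -c_1e^(-t)sin(4t) + c_1e^(-t)cos(4t) + c_2e^(-t)sin(4t) + c_2e^(-t)cos(4t)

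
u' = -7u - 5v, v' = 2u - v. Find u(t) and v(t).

Coefficient matrix A = [[-7, -5], [2, -1]].
Characteristic polynomial det(A - λI) = λ^2 + 8λ + 17 = 0.
Eigenvalues λ = -4 ± i (complex conjugate pair).
For λ=-4+i: an eigenvector is (-1,1) - i(-2,1) = (-1 + 2i, 1 - i).
A real fundamental pair from Re and Im of e^((-4+i)t)v: X_1 = e^(-4t)(cos(t)·(-1,1) + sin(t)·(-2,1)), X_2 = e^(-4t)(sin(t)·(-1,1) - cos(t)·(-2,1)).
General solution: c_1X_1 + c_2X_2.

u(t) = -2c_1e^(-4t)sin(t) - c_1e^(-4t)cos(t) - c_2e^(-4t)sin(t) + 2c_2e^(-4t)cos(t), v(t) = c_1e^(-4t)sin(t) + c_1e^(-4t)cos(t) + c_2e^(-4t)sin(t) - c_2e^(-4t)cos(t)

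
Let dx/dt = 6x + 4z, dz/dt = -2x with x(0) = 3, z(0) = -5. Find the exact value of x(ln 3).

A = [[6,4],[-2,0]]; eigenvalues λ = 2, 4.
Eigenvectors: (1,-1) for λ=2, (-2,1) for λ=4.
From the initial condition, c_1 = 7, c_2 = 2.
x(ln 3) = (7)(3^2)(1) + (2)(3^4)(-2) = -261.

-261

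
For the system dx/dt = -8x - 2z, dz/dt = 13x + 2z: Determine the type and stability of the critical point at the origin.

A = [[-8,-2],[13,2]]; det(A-λI) = λ^2 + 6λ + 10.
λ = -3 ± i: negative real part.

stable spiral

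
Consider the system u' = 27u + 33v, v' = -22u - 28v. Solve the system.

u(t) = -3C_1e^(5t) - C_2e^(-6t), v(t) = 2C_1e^(5t) + C_2e^(-6t)

Coefficient matrix A = [[27, 33], [-22, -28]].
Characteristic polynomial det(A - λI) = λ^2 + λ - 30 = 0.
Eigenvalues λ = 5, -6.
For λ=5: (A-λI) row 1 is [22, 33], so an eigenvector is (-3, 2).
For λ=-6: (A-λI) row 1 is [33, 33], so an eigenvector is (-1, 1).
General solution: C_1e^(5t)(-3,2) + C_2e^(-6t)(-1,1).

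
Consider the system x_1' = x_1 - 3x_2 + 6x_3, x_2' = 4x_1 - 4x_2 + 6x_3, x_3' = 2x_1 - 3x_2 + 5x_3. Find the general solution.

Coefficient matrix A = [[1, -3, 6], [4, -4, 6], [2, -3, 5]].
det(A - λI) = 0 gives eigenvalues λ = -1, 2, 1.
For λ=-1: eigenvector (0,2,1).
For λ=2: eigenvector (-3,-5,-3).
For λ=1: eigenvector (1,2,1).
General solution: K_1e^(-t)(0,2,1) + K_2e^(2t)(-3,-5,-3) + K_3e^(t)(1,2,1).

x_1(t) = -3K_2e^(2t) + K_3e^(t), x_2(t) = 2K_1e^(-t) - 5K_2e^(2t) + 2K_3e^(t), x_3(t) = K_1e^(-t) - 3K_2e^(2t) + K_3e^(t)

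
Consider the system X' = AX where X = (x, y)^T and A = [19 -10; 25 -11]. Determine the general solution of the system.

Coefficient matrix A = [[19, -10], [25, -11]].
Characteristic polynomial det(A - λI) = λ^2 - 8λ + 41 = 0.
Eigenvalues λ = 4 ± 5i (complex conjugate pair).
For λ=4+5i: an eigenvector is (-1,-1) - i(-1,-2) = (-1 + i, -1 + 2i).
A real fundamental pair from Re and Im of e^((4+5i)t)v: X_1 = e^(4t)(cos(5t)·(-1,-1) + sin(5t)·(-1,-2)), X_2 = e^(4t)(sin(5t)·(-1,-1) - cos(5t)·(-1,-2)).
General solution: K_1X_1 + K_2X_2.

x(t) = -K_1e^(4t)sin(5t) - K_1e^(4t)cos(5t) - K_2e^(4t)sin(5t) + K_2e^(4t)cos(5t), y(t) = -2K_1e^(4t)sin(5t) - K_1e^(4t)cos(5t) - K_2e^(4t)sin(5t) + 2K_2e^(4t)cos(5t)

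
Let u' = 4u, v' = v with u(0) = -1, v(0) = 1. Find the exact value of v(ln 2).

2

A = [[4,0],[0,1]]; eigenvalues λ = 1, 4.
Eigenvectors: (0,-1) for λ=1, (1,0) for λ=4.
From the initial condition, c_1 = -1, c_2 = -1.
v(ln 2) = (-1)(2^1)(-1) + (-1)(2^4)(0) = 2.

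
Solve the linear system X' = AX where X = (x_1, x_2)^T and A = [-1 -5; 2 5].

x_1(t) = K_1e^(2t)sin(t) - 2K_1e^(2t)cos(t) - 2K_2e^(2t)sin(t) - K_2e^(2t)cos(t), x_2(t) = -K_1e^(2t)sin(t) + K_1e^(2t)cos(t) + K_2e^(2t)sin(t) + K_2e^(2t)cos(t)

Coefficient matrix A = [[-1, -5], [2, 5]].
Characteristic polynomial det(A - λI) = λ^2 - 4λ + 5 = 0.
Eigenvalues λ = 2 ± i (complex conjugate pair).
For λ=2+i: an eigenvector is (-2,1) - i(1,-1) = (-2 - i, 1 + i).
A real fundamental pair from Re and Im of e^((2+i)t)v: X_1 = e^(2t)(cos(t)·(-2,1) + sin(t)·(1,-1)), X_2 = e^(2t)(sin(t)·(-2,1) - cos(t)·(1,-1)).
General solution: K_1X_1 + K_2X_2.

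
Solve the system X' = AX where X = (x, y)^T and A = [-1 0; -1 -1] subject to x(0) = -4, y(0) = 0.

x(t) = -4e^(-t), y(t) = 4te^(-t)

Coefficient matrix A = [[-1, 0], [-1, -1]].
Characteristic polynomial det(A - λI) = λ^2 + 2λ + 1 = 0.
Single eigenvalue λ = -1 with algebraic multiplicity 2.
Eigenvector v = (0,1); generalized eigenvector w with (A-λI)w=v is (-1,2).
General solution: e^(-t)[c_1·v + c_2·(t·v + w)].
Applying x(0)=-4, y(0)=0 gives c_1=-8, c_2=4.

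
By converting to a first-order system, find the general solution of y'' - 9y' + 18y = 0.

y(t) = c_1e^(3t) + c_2e^(6t)

Let x_1 = y, x_2 = y'. Then x_1' = x_2 and x_2' = -18x_1 + 9x_2.
A = [[0,1],[-18,9]]; det(A-λI) = λ^2 - 9λ + 18.
Eigenvalues λ = 3, 6 with eigenvectors (1,3), (1,6).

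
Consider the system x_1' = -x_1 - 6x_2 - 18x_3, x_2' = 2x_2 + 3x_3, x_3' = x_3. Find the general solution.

x_1(t) = c_1e^(-t) - 2c_2e^(2t), x_2(t) = c_2e^(2t) - 3c_3e^(t), x_3(t) = c_3e^(t)

Coefficient matrix A = [[-1, -6, -18], [0, 2, 3], [0, 0, 1]].
det(A - λI) = 0 gives eigenvalues λ = -1, 2, 1.
For λ=-1: eigenvector (1,0,0).
For λ=2: eigenvector (-2,1,0).
For λ=1: eigenvector (0,-3,1).
General solution: c_1e^(-t)(1,0,0) + c_2e^(2t)(-2,1,0) + c_3e^(t)(0,-3,1).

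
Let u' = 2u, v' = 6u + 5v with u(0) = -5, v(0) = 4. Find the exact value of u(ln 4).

-80

A = [[2,0],[6,5]]; eigenvalues λ = 2, 5.
Eigenvectors: (-1,2) for λ=2, (0,1) for λ=5.
From the initial condition, c_1 = 5, c_2 = -6.
u(ln 4) = (5)(4^2)(-1) + (-6)(4^5)(0) = -80.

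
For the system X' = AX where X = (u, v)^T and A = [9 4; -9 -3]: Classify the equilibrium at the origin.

A = [[9,4],[-9,-3]]; det(A-λI) = λ^2 - 6λ + 9.
repeated λ = 3 with a single eigenvector.

unstable improper node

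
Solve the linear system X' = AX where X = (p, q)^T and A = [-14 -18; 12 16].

Coefficient matrix A = [[-14, -18], [12, 16]].
Characteristic polynomial det(A - λI) = λ^2 - 2λ - 8 = 0.
Eigenvalues λ = -2, 4.
For λ=-2: (A-λI) row 1 is [-12, -18], so an eigenvector is (-3, 2).
For λ=4: (A-λI) row 1 is [-18, -18], so an eigenvector is (1, -1).
General solution: c_1e^(-2t)(-3,2) + c_2e^(4t)(1,-1).

p(t) = -3c_1e^(-2t) + c_2e^(4t), q(t) = 2c_1e^(-2t) - c_2e^(4t)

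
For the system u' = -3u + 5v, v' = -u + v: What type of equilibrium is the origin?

stable spiral

A = [[-3,5],[-1,1]]; det(A-λI) = λ^2 + 2λ + 2.
λ = -1 ± i: negative real part.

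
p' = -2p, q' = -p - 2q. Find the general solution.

p(t) = -c_2e^(-2t), q(t) = c_1e^(-2t) + c_2te^(-2t) - 2c_2e^(-2t)

Coefficient matrix A = [[-2, 0], [-1, -2]].
Characteristic polynomial det(A - λI) = λ^2 + 4λ + 4 = 0.
Single eigenvalue λ = -2 with algebraic multiplicity 2.
Eigenvector v = (0,1); generalized eigenvector w with (A-λI)w=v is (-1,-2).
General solution: e^(-2t)[c_1·v + c_2·(t·v + w)].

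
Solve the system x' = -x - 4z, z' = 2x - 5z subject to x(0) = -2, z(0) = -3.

Coefficient matrix A = [[-1, -4], [2, -5]].
Characteristic polynomial det(A - λI) = λ^2 + 6λ + 13 = 0.
Eigenvalues λ = -3 ± 2i (complex conjugate pair).
For λ=-3+2i: an eigenvector is (1,1) - i(-1,0) = (1 + i, 1).
A real fundamental pair from Re and Im of e^((-3+2i)t)v: X_1 = e^(-3t)(cos(2t)·(1,1) + sin(2t)·(-1,0)), X_2 = e^(-3t)(sin(2t)·(1,1) - cos(2t)·(-1,0)).
General solution: C_1X_1 + C_2X_2.
Applying x(0)=-2, z(0)=-3 gives C_1=-3, C_2=1.

x(t) = 4e^(-3t)sin(2t) - 2e^(-3t)cos(2t), z(t) = e^(-3t)sin(2t) - 3e^(-3t)cos(2t)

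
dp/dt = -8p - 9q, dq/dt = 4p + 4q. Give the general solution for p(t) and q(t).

p(t) = 3C_1e^(-2t) + 3C_2te^(-2t) + C_2e^(-2t), q(t) = -2C_1e^(-2t) - 2C_2te^(-2t) - C_2e^(-2t)

Coefficient matrix A = [[-8, -9], [4, 4]].
Characteristic polynomial det(A - λI) = λ^2 + 4λ + 4 = 0.
Single eigenvalue λ = -2 with algebraic multiplicity 2.
Eigenvector v = (3,-2); generalized eigenvector w with (A-λI)w=v is (1,-1).
General solution: e^(-2t)[C_1·v + C_2·(t·v + w)].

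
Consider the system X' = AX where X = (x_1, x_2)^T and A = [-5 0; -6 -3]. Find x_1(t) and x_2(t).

x_1(t) = -K_1e^(-5t), x_2(t) = -3K_1e^(-5t) - K_2e^(-3t)

Coefficient matrix A = [[-5, 0], [-6, -3]].
Characteristic polynomial det(A - λI) = λ^2 + 8λ + 15 = 0.
Eigenvalues λ = -5, -3.
For λ=-5: (A-λI) row 2 is [-6, 2], so an eigenvector is (-1, -3).
For λ=-3: (A-λI) row 1 is [-2, 0], so an eigenvector is (0, -1).
General solution: K_1e^(-5t)(-1,-3) + K_2e^(-3t)(0,-1).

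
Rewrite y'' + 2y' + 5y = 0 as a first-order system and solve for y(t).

y(t) = c_1e^(-t)cos(2t) + c_2e^(-t)sin(2t)

Let x_1 = y, x_2 = y'. Then x_1' = x_2 and x_2' = -5x_1 - 2x_2.
A = [[0,1],[-5,-2]]; det(A-λI) = λ^2 + 2λ + 5.
Eigenvalues λ = -1 ± 2i.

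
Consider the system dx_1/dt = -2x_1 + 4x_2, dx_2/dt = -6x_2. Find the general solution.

x_1(t) = -K_1e^(-6t) - K_2e^(-2t), x_2(t) = K_1e^(-6t)

Coefficient matrix A = [[-2, 4], [0, -6]].
Characteristic polynomial det(A - λI) = λ^2 + 8λ + 12 = 0.
Eigenvalues λ = -6, -2.
For λ=-6: (A-λI) row 1 is [4, 4], so an eigenvector is (-1, 1).
For λ=-2: (A-λI) row 1 is [0, 4], so an eigenvector is (-1, 0).
General solution: K_1e^(-6t)(-1,1) + K_2e^(-2t)(-1,0).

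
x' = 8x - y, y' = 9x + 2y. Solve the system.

Coefficient matrix A = [[8, -1], [9, 2]].
Characteristic polynomial det(A - λI) = λ^2 - 10λ + 25 = 0.
Single eigenvalue λ = 5 with algebraic multiplicity 2.
Eigenvector v = (1,3); generalized eigenvector w with (A-λI)w=v is (1,2).
General solution: e^(5t)[c_1·v + c_2·(t·v + w)].

x(t) = c_1e^(5t) + c_2te^(5t) + c_2e^(5t), y(t) = 3c_1e^(5t) + 3c_2te^(5t) + 2c_2e^(5t)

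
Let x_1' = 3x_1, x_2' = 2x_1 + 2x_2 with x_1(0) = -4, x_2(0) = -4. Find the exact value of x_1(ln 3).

-108

A = [[3,0],[2,2]]; eigenvalues λ = 3, 2.
Eigenvectors: (-1,-2) for λ=3, (0,1) for λ=2.
From the initial condition, c_1 = 4, c_2 = 4.
x_1(ln 3) = (4)(3^3)(-1) + (4)(3^2)(0) = -108.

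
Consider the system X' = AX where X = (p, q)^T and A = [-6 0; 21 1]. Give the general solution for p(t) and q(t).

p(t) = -C_1e^(-6t), q(t) = 3C_1e^(-6t) + C_2e^(t)

Coefficient matrix A = [[-6, 0], [21, 1]].
Characteristic polynomial det(A - λI) = λ^2 + 5λ - 6 = 0.
Eigenvalues λ = -6, 1.
For λ=-6: (A-λI) row 2 is [21, 7], so an eigenvector is (-1, 3).
For λ=1: (A-λI) row 1 is [-7, 0], so an eigenvector is (0, 1).
General solution: C_1e^(-6t)(-1,3) + C_2e^(t)(0,1).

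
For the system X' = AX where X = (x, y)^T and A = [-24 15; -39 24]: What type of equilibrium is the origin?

A = [[-24,15],[-39,24]]; det(A-λI) = λ^2 + 9.
λ = 0 ± 3i: zero real part.

center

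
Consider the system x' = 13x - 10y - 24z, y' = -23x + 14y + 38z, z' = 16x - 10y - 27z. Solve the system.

Coefficient matrix A = [[13, -10, -24], [-23, 14, 38], [16, -10, -27]].
det(A - λI) = 0 gives eigenvalues λ = 4, -3, -1.
For λ=4: eigenvector (-2,3,-2).
For λ=-3: eigenvector (-2,4,-3).
For λ=-1: eigenvector (1,-1,1).
General solution: C_1e^(4t)(-2,3,-2) + C_2e^(-3t)(-2,4,-3) + C_3e^(-t)(1,-1,1).

x(t) = -2C_1e^(4t) - 2C_2e^(-3t) + C_3e^(-t), y(t) = 3C_1e^(4t) + 4C_2e^(-3t) - C_3e^(-t), z(t) = -2C_1e^(4t) - 3C_2e^(-3t) + C_3e^(-t)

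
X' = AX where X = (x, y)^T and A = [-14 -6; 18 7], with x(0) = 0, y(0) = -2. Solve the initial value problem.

Coefficient matrix A = [[-14, -6], [18, 7]].
Characteristic polynomial det(A - λI) = λ^2 + 7λ + 10 = 0.
Eigenvalues λ = -2, -5.
For λ=-2: (A-λI) row 1 is [-12, -6], so an eigenvector is (1, -2).
For λ=-5: (A-λI) row 1 is [-9, -6], so an eigenvector is (-2, 3).
General solution: C_1e^(-2t)(1,-2) + C_2e^(-5t)(-2,3).
Applying x(0)=0, y(0)=-2 gives C_1=4, C_2=2.

x(t) = 4e^(-2t) - 4e^(-5t), y(t) = -8e^(-2t) + 6e^(-5t)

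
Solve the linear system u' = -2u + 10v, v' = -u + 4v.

Coefficient matrix A = [[-2, 10], [-1, 4]].
Characteristic polynomial det(A - λI) = λ^2 - 2λ + 2 = 0.
Eigenvalues λ = 1 ± i (complex conjugate pair).
For λ=1+i: an eigenvector is (1,0) - i(-3,-1) = (1 + 3i, 0 + i).
A real fundamental pair from Re and Im of e^((1+i)t)v: X_1 = e^(t)(cos(t)·(1,0) + sin(t)·(-3,-1)), X_2 = e^(t)(sin(t)·(1,0) - cos(t)·(-3,-1)).
General solution: C_1X_1 + C_2X_2.

u(t) = -3C_1e^(t)sin(t) + C_1e^(t)cos(t) + C_2e^(t)sin(t) + 3C_2e^(t)cos(t), v(t) = -C_1e^(t)sin(t) + C_2e^(t)cos(t)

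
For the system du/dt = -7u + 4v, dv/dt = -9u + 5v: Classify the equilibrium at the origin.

A = [[-7,4],[-9,5]]; det(A-λI) = λ^2 + 2λ + 1.
repeated λ = -1 with a single eigenvector.

stable improper node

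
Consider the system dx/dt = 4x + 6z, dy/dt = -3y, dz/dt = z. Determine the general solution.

Coefficient matrix A = [[4, 0, 6], [0, -3, 0], [0, 0, 1]].
det(A - λI) = 0 gives eigenvalues λ = -3, 4, 1.
For λ=-3: eigenvector (0,1,0).
For λ=4: eigenvector (1,0,0).
For λ=1: eigenvector (-2,0,1).
General solution: K_1e^(-3t)(0,1,0) + K_2e^(4t)(1,0,0) + K_3e^(t)(-2,0,1).

x(t) = K_2e^(4t) - 2K_3e^(t), y(t) = K_1e^(-3t), z(t) = K_3e^(t)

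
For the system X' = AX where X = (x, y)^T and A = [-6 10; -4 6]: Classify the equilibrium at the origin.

center

A = [[-6,10],[-4,6]]; det(A-λI) = λ^2 + 4.
λ = 0 ± 2i: zero real part.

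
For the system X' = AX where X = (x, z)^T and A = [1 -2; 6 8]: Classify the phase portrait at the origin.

unstable node

A = [[1,-2],[6,8]]; det(A-λI) = λ^2 - 9λ + 20.
λ = 5, 4: both positive.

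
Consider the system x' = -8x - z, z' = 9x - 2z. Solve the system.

x(t) = -C_1e^(-5t) - C_2te^(-5t), z(t) = 3C_1e^(-5t) + 3C_2te^(-5t) + C_2e^(-5t)

Coefficient matrix A = [[-8, -1], [9, -2]].
Characteristic polynomial det(A - λI) = λ^2 + 10λ + 25 = 0.
Single eigenvalue λ = -5 with algebraic multiplicity 2.
Eigenvector v = (-1,3); generalized eigenvector w with (A-λI)w=v is (0,1).
General solution: e^(-5t)[C_1·v + C_2·(t·v + w)].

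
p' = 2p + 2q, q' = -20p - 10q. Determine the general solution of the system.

p(t) = K_1e^(-4t)cos(2t) + K_2e^(-4t)sin(2t), q(t) = -K_1e^(-4t)sin(2t) - 3K_1e^(-4t)cos(2t) - 3K_2e^(-4t)sin(2t) + K_2e^(-4t)cos(2t)

Coefficient matrix A = [[2, 2], [-20, -10]].
Characteristic polynomial det(A - λI) = λ^2 + 8λ + 20 = 0.
Eigenvalues λ = -4 ± 2i (complex conjugate pair).
For λ=-4+2i: an eigenvector is (1,-3) - i(0,-1) = (1, -3 + i).
A real fundamental pair from Re and Im of e^((-4+2i)t)v: X_1 = e^(-4t)(cos(2t)·(1,-3) + sin(2t)·(0,-1)), X_2 = e^(-4t)(sin(2t)·(1,-3) - cos(2t)·(0,-1)).
General solution: K_1X_1 + K_2X_2.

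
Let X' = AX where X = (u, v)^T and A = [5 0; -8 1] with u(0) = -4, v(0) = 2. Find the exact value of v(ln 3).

A = [[5,0],[-8,1]]; eigenvalues λ = 5, 1.
Eigenvectors: (-1,2) for λ=5, (0,1) for λ=1.
From the initial condition, c_1 = 4, c_2 = -6.
v(ln 3) = (4)(3^5)(2) + (-6)(3^1)(1) = 1926.

1926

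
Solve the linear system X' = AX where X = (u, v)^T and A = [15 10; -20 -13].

Coefficient matrix A = [[15, 10], [-20, -13]].
Characteristic polynomial det(A - λI) = λ^2 - 2λ + 5 = 0.
Eigenvalues λ = 1 ± 2i (complex conjugate pair).
For λ=1+2i: an eigenvector is (-1,1) - i(-2,3) = (-1 + 2i, 1 - 3i).
A real fundamental pair from Re and Im of e^((1+2i)t)v: X_1 = e^(t)(cos(2t)·(-1,1) + sin(2t)·(-2,3)), X_2 = e^(t)(sin(2t)·(-1,1) - cos(2t)·(-2,3)).
General solution: C_1X_1 + C_2X_2.

u(t) = -2C_1e^(t)sin(2t) - C_1e^(t)cos(2t) - C_2e^(t)sin(2t) + 2C_2e^(t)cos(2t), v(t) = 3C_1e^(t)sin(2t) + C_1e^(t)cos(2t) + C_2e^(t)sin(2t) - 3C_2e^(t)cos(2t)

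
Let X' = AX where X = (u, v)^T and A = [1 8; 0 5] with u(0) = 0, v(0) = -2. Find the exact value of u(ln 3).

A = [[1,8],[0,5]]; eigenvalues λ = 1, 5.
Eigenvectors: (1,0) for λ=1, (-2,-1) for λ=5.
From the initial condition, c_1 = 4, c_2 = 2.
u(ln 3) = (4)(3^1)(1) + (2)(3^5)(-2) = -960.

-960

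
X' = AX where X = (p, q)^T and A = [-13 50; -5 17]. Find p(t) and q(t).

p(t) = -3c_1e^(2t)sin(5t) + c_1e^(2t)cos(5t) + c_2e^(2t)sin(5t) + 3c_2e^(2t)cos(5t), q(t) = -c_1e^(2t)sin(5t) + c_2e^(2t)cos(5t)

Coefficient matrix A = [[-13, 50], [-5, 17]].
Characteristic polynomial det(A - λI) = λ^2 - 4λ + 29 = 0.
Eigenvalues λ = 2 ± 5i (complex conjugate pair).
For λ=2+5i: an eigenvector is (1,0) - i(-3,-1) = (1 + 3i, 0 + i).
A real fundamental pair from Re and Im of e^((2+5i)t)v: X_1 = e^(2t)(cos(5t)·(1,0) + sin(5t)·(-3,-1)), X_2 = e^(2t)(sin(5t)·(1,0) - cos(5t)·(-3,-1)).
General solution: c_1X_1 + c_2X_2.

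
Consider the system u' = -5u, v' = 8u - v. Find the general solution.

u(t) = -c_1e^(-5t), v(t) = 2c_1e^(-5t) - c_2e^(-t)

Coefficient matrix A = [[-5, 0], [8, -1]].
Characteristic polynomial det(A - λI) = λ^2 + 6λ + 5 = 0.
Eigenvalues λ = -5, -1.
For λ=-5: (A-λI) row 2 is [8, 4], so an eigenvector is (-1, 2).
For λ=-1: (A-λI) row 1 is [-4, 0], so an eigenvector is (0, -1).
General solution: c_1e^(-5t)(-1,2) + c_2e^(-t)(0,-1).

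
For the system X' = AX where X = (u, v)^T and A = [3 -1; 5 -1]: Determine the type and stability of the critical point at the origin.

unstable spiral

A = [[3,-1],[5,-1]]; det(A-λI) = λ^2 - 2λ + 2.
λ = 1 ± i: positive real part.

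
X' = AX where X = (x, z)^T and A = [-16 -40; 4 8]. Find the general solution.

x(t) = -K_1e^(-4t)sin(4t) - 3K_1e^(-4t)cos(4t) - 3K_2e^(-4t)sin(4t) + K_2e^(-4t)cos(4t), z(t) = K_1e^(-4t)cos(4t) + K_2e^(-4t)sin(4t)

Coefficient matrix A = [[-16, -40], [4, 8]].
Characteristic polynomial det(A - λI) = λ^2 + 8λ + 32 = 0.
Eigenvalues λ = -4 ± 4i (complex conjugate pair).
For λ=-4+4i: an eigenvector is (-3,1) - i(-1,0) = (-3 + i, 1).
A real fundamental pair from Re and Im of e^((-4+4i)t)v: X_1 = e^(-4t)(cos(4t)·(-3,1) + sin(4t)·(-1,0)), X_2 = e^(-4t)(sin(4t)·(-3,1) - cos(4t)·(-1,0)).
General solution: K_1X_1 + K_2X_2.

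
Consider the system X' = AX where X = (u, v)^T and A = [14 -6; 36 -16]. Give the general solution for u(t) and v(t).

u(t) = c_1e^(2t) + c_2e^(-4t), v(t) = 2c_1e^(2t) + 3c_2e^(-4t)

Coefficient matrix A = [[14, -6], [36, -16]].
Characteristic polynomial det(A - λI) = λ^2 + 2λ - 8 = 0.
Eigenvalues λ = 2, -4.
For λ=2: (A-λI) row 1 is [12, -6], so an eigenvector is (1, 2).
For λ=-4: (A-λI) row 1 is [18, -6], so an eigenvector is (1, 3).
General solution: c_1e^(2t)(1,2) + c_2e^(-4t)(1,3).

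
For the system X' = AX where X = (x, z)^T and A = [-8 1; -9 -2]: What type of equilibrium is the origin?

A = [[-8,1],[-9,-2]]; det(A-λI) = λ^2 + 10λ + 25.
repeated λ = -5 with a single eigenvector.

stable improper node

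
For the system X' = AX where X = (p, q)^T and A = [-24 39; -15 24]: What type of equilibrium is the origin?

A = [[-24,39],[-15,24]]; det(A-λI) = λ^2 + 9.
λ = 0 ± 3i: zero real part.

center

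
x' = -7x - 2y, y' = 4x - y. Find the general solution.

Coefficient matrix A = [[-7, -2], [4, -1]].
Characteristic polynomial det(A - λI) = λ^2 + 8λ + 15 = 0.
Eigenvalues λ = -5, -3.
For λ=-5: (A-λI) row 1 is [-2, -2], so an eigenvector is (-1, 1).
For λ=-3: (A-λI) row 1 is [-4, -2], so an eigenvector is (-1, 2).
General solution: K_1e^(-5t)(-1,1) + K_2e^(-3t)(-1,2).

x(t) = -K_1e^(-5t) - K_2e^(-3t), y(t) = K_1e^(-5t) + 2K_2e^(-3t)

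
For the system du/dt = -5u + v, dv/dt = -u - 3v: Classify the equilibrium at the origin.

stable improper node

A = [[-5,1],[-1,-3]]; det(A-λI) = λ^2 + 8λ + 16.
repeated λ = -4 with a single eigenvector.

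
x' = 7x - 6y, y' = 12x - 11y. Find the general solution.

x(t) = C_1e^(t) + C_2e^(-5t), y(t) = C_1e^(t) + 2C_2e^(-5t)

Coefficient matrix A = [[7, -6], [12, -11]].
Characteristic polynomial det(A - λI) = λ^2 + 4λ - 5 = 0.
Eigenvalues λ = 1, -5.
For λ=1: (A-λI) row 1 is [6, -6], so an eigenvector is (1, 1).
For λ=-5: (A-λI) row 1 is [12, -6], so an eigenvector is (1, 2).
General solution: C_1e^(t)(1,1) + C_2e^(-5t)(1,2).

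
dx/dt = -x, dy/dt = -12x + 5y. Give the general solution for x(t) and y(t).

Coefficient matrix A = [[-1, 0], [-12, 5]].
Characteristic polynomial det(A - λI) = λ^2 - 4λ - 5 = 0.
Eigenvalues λ = -1, 5.
For λ=-1: (A-λI) row 2 is [-12, 6], so an eigenvector is (-1, -2).
For λ=5: (A-λI) row 1 is [-6, 0], so an eigenvector is (0, -1).
General solution: c_1e^(-t)(-1,-2) + c_2e^(5t)(0,-1).

x(t) = -c_1e^(-t), y(t) = -2c_1e^(-t) - c_2e^(5t)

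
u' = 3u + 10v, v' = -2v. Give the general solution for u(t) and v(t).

Coefficient matrix A = [[3, 10], [0, -2]].
Characteristic polynomial det(A - λI) = λ^2 - λ - 6 = 0.
Eigenvalues λ = -2, 3.
For λ=-2: (A-λI) row 1 is [5, 10], so an eigenvector is (2, -1).
For λ=3: (A-λI) row 1 is [0, 10], so an eigenvector is (-1, 0).
General solution: K_1e^(-2t)(2,-1) + K_2e^(3t)(-1,0).

u(t) = 2K_1e^(-2t) - K_2e^(3t), v(t) = -K_1e^(-2t)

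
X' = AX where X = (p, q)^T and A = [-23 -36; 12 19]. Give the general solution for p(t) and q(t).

p(t) = 3K_1e^(t) - 2K_2e^(-5t), q(t) = -2K_1e^(t) + K_2e^(-5t)

Coefficient matrix A = [[-23, -36], [12, 19]].
Characteristic polynomial det(A - λI) = λ^2 + 4λ - 5 = 0.
Eigenvalues λ = 1, -5.
For λ=1: (A-λI) row 1 is [-24, -36], so an eigenvector is (3, -2).
For λ=-5: (A-λI) row 1 is [-18, -36], so an eigenvector is (-2, 1).
General solution: K_1e^(t)(3,-2) + K_2e^(-5t)(-2,1).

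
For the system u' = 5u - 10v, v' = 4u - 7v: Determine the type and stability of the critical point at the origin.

stable spiral

A = [[5,-10],[4,-7]]; det(A-λI) = λ^2 + 2λ + 5.
λ = -1 ± 2i: negative real part.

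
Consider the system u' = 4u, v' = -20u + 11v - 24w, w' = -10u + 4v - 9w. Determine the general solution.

Coefficient matrix A = [[4, 0, 0], [-20, 11, -24], [-10, 4, -9]].
det(A - λI) = 0 gives eigenvalues λ = 3, 4, -1.
For λ=3: eigenvector (0,3,1).
For λ=4: eigenvector (1,-4,-2).
For λ=-1: eigenvector (0,2,1).
General solution: C_1e^(3t)(0,3,1) + C_2e^(4t)(1,-4,-2) + C_3e^(-t)(0,2,1).

u(t) = C_2e^(4t), v(t) = 3C_1e^(3t) - 4C_2e^(4t) + 2C_3e^(-t), w(t) = C_1e^(3t) - 2C_2e^(4t) + C_3e^(-t)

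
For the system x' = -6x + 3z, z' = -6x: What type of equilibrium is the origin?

stable spiral

A = [[-6,3],[-6,0]]; det(A-λI) = λ^2 + 6λ + 18.
λ = -3 ± 3i: negative real part.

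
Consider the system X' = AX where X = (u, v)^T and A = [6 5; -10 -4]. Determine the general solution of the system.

u(t) = c_1e^(t)cos(5t) + c_2e^(t)sin(5t), v(t) = -c_1e^(t)sin(5t) - c_1e^(t)cos(5t) - c_2e^(t)sin(5t) + c_2e^(t)cos(5t)

Coefficient matrix A = [[6, 5], [-10, -4]].
Characteristic polynomial det(A - λI) = λ^2 - 2λ + 26 = 0.
Eigenvalues λ = 1 ± 5i (complex conjugate pair).
For λ=1+5i: an eigenvector is (1,-1) - i(0,-1) = (1, -1 + i).
A real fundamental pair from Re and Im of e^((1+5i)t)v: X_1 = e^(t)(cos(5t)·(1,-1) + sin(5t)·(0,-1)), X_2 = e^(t)(sin(5t)·(1,-1) - cos(5t)·(0,-1)).
General solution: c_1X_1 + c_2X_2.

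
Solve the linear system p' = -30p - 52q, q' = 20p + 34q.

Coefficient matrix A = [[-30, -52], [20, 34]].
Characteristic polynomial det(A - λI) = λ^2 - 4λ + 20 = 0.
Eigenvalues λ = 2 ± 4i (complex conjugate pair).
For λ=2+4i: an eigenvector is (-3,2) - i(-2,1) = (-3 + 2i, 2 - i).
A real fundamental pair from Re and Im of e^((2+4i)t)v: X_1 = e^(2t)(cos(4t)·(-3,2) + sin(4t)·(-2,1)), X_2 = e^(2t)(sin(4t)·(-3,2) - cos(4t)·(-2,1)).
General solution: c_1X_1 + c_2X_2.

p(t) = -2c_1e^(2t)sin(4t) - 3c_1e^(2t)cos(4t) - 3c_2e^(2t)sin(4t) + 2c_2e^(2t)cos(4t), q(t) = c_1e^(2t)sin(4t) + 2c_1e^(2t)cos(4t) + 2c_2e^(2t)sin(4t) - c_2e^(2t)cos(4t)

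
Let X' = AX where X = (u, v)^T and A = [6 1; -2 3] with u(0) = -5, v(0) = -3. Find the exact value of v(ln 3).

A = [[6,1],[-2,3]]; eigenvalues λ = 4, 5.
Eigenvectors: (-1,2) for λ=4, (1,-1) for λ=5.
From the initial condition, c_1 = -8, c_2 = -13.
v(ln 3) = (-8)(3^4)(2) + (-13)(3^5)(-1) = 1863.

1863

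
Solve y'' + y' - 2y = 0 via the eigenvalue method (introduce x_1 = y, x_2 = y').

Let x_1 = y, x_2 = y'. Then x_1' = x_2 and x_2' = 2x_1 - x_2.
A = [[0,1],[2,-1]]; det(A-λI) = λ^2 + λ - 2.
Eigenvalues λ = 1, -2 with eigenvectors (1,1), (1,-2).

y(t) = K_1e^(t) + K_2e^(-2t)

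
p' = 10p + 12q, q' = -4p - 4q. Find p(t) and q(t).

Coefficient matrix A = [[10, 12], [-4, -4]].
Characteristic polynomial det(A - λI) = λ^2 - 6λ + 8 = 0.
Eigenvalues λ = 2, 4.
For λ=2: (A-λI) row 1 is [8, 12], so an eigenvector is (3, -2).
For λ=4: (A-λI) row 1 is [6, 12], so an eigenvector is (-2, 1).
General solution: K_1e^(2t)(3,-2) + K_2e^(4t)(-2,1).

p(t) = 3K_1e^(2t) - 2K_2e^(4t), q(t) = -2K_1e^(2t) + K_2e^(4t)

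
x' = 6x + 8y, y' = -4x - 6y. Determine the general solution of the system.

x(t) = K_1e^(-2t) - 2K_2e^(2t), y(t) = -K_1e^(-2t) + K_2e^(2t)

Coefficient matrix A = [[6, 8], [-4, -6]].
Characteristic polynomial det(A - λI) = λ^2 - 4 = 0.
Eigenvalues λ = -2, 2.
For λ=-2: (A-λI) row 1 is [8, 8], so an eigenvector is (1, -1).
For λ=2: (A-λI) row 1 is [4, 8], so an eigenvector is (-2, 1).
General solution: K_1e^(-2t)(1,-1) + K_2e^(2t)(-2,1).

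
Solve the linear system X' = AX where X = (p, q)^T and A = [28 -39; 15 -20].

p(t) = 3c_1e^(4t)sin(3t) + 2c_1e^(4t)cos(3t) + 2c_2e^(4t)sin(3t) - 3c_2e^(4t)cos(3t), q(t) = 2c_1e^(4t)sin(3t) + c_1e^(4t)cos(3t) + c_2e^(4t)sin(3t) - 2c_2e^(4t)cos(3t)

Coefficient matrix A = [[28, -39], [15, -20]].
Characteristic polynomial det(A - λI) = λ^2 - 8λ + 25 = 0.
Eigenvalues λ = 4 ± 3i (complex conjugate pair).
For λ=4+3i: an eigenvector is (2,1) - i(3,2) = (2 - 3i, 1 - 2i).
A real fundamental pair from Re and Im of e^((4+3i)t)v: X_1 = e^(4t)(cos(3t)·(2,1) + sin(3t)·(3,2)), X_2 = e^(4t)(sin(3t)·(2,1) - cos(3t)·(3,2)).
General solution: c_1X_1 + c_2X_2.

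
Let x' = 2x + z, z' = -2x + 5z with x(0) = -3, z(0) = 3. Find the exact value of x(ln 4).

960

A = [[2,1],[-2,5]]; eigenvalues λ = 3, 4.
Eigenvectors: (-1,-1) for λ=3, (-1,-2) for λ=4.
From the initial condition, c_1 = 9, c_2 = -6.
x(ln 4) = (9)(4^3)(-1) + (-6)(4^4)(-1) = 960.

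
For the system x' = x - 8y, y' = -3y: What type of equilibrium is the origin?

saddle

A = [[1,-8],[0,-3]]; det(A-λI) = λ^2 + 2λ - 3.
λ = 1, -3: opposite signs.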